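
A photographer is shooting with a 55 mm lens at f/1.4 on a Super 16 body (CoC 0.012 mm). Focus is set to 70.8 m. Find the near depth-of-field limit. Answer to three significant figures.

Hyperfocal distance H = f²/(N·c) + f = 55²/(1.4 × 0.012) + 55 = 3025/0.0168 + 55 ≈ 180114.5 mm ≈ 180.1 m.
Near limit Dn = s·(H − f)/(H + s − 2f) = 70800 × (180114.5 − 55) / (180114.5 + 70800 − 2 × 55) = 70800 × 180059.5 / 250804.5 ≈ 50829 mm ≈ 50.8 m.

50.8 m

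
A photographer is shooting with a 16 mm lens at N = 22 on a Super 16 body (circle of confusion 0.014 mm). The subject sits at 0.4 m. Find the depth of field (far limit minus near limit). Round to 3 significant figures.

470 mm

Hyperfocal distance H = f²/(N·c) + f = 16²/(22 × 0.014) + 16 = 256/0.308 + 16 ≈ 847.2 mm ≈ 0.847 m.
Near limit Dn = s·(H − f)/(H + s − 2f) = 400 × (847.2 − 16) / (847.2 + 400 − 2 × 16) = 400 × 831.2 / 1215.2 ≈ 273.60 mm.
Far limit Df = s·(H − f)/(H − s) = 400 × (847.2 − 16) / (847.2 − 400) = 400 × 831.2 / 447.2 ≈ 743.49 mm.
Depth of field = Df − Dn = 743.49 − 273.60 ≈ 469.89 mm.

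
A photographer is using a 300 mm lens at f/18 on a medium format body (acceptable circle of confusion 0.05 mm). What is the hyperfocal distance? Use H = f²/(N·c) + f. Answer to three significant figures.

100 m

Hyperfocal distance H = f²/(N·c) + f = 300²/(18 × 0.05) + 300 = 90000/0.9 + 300 ≈ 100300.0 mm ≈ 100 m.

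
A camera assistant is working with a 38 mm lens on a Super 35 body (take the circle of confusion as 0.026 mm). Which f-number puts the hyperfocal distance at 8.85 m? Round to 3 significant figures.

f/6.30

Rearrange H = f²/(N·c) + f for N: N = f² / ((H − f)·c).
N = 38² / ((8850 − 38) × 0.026) = 1444 / 229.1 ≈ 6.30.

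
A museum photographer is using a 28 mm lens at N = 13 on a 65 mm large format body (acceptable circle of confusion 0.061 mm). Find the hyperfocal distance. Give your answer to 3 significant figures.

1.02 m

Hyperfocal distance H = f²/(N·c) + f = 28²/(13 × 0.061) + 28 = 784/0.793 + 28 ≈ 1016.7 mm ≈ 1.02 m.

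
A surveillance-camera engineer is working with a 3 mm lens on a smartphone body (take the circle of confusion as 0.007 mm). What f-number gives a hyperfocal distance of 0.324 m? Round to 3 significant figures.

Rearrange H = f²/(N·c) + f for N: N = f² / ((H − f)·c).
N = 3² / ((324 − 3) × 0.007) = 9 / 2.247 ≈ 4.01.

f/4.01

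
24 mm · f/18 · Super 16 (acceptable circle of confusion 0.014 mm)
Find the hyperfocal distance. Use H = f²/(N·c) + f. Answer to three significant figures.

Hyperfocal distance H = f²/(N·c) + f = 24²/(18 × 0.014) + 24 = 576/0.252 + 24 ≈ 2309.7 mm ≈ 2.31 m.

2.31 m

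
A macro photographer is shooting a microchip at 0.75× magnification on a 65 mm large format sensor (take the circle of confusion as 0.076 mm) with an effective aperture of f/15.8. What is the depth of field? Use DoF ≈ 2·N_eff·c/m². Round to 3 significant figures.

4.27 mm

At magnification m, DoF ≈ 2·N_eff·c/m² = 2 × 15.8 × 0.076 / 0.75² = 2.402 / 0.5625 ≈ 4.27 mm.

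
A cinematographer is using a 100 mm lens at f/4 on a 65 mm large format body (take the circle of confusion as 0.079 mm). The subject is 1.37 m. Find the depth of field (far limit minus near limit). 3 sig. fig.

110 mm

Hyperfocal distance H = f²/(N·c) + f = 100²/(4 × 0.079) + 100 = 10000/0.316 + 100 ≈ 31745.6 mm ≈ 31.75 m.
Near limit Dn = s·(H − f)/(H + s − 2f) = 1370 × (31745.6 − 100) / (31745.6 + 1370 − 2 × 100) = 1370 × 31645.6 / 32915.6 ≈ 1317.14 mm.
Far limit Df = s·(H − f)/(H − s) = 1370 × (31745.6 − 100) / (31745.6 − 1370) = 1370 × 31645.6 / 30375.6 ≈ 1427.28 mm.
Depth of field = Df − Dn = 1427.28 − 1317.14 ≈ 110.14 mm.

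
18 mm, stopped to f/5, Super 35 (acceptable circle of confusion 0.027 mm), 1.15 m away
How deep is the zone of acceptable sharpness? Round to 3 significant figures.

1.40 m

Hyperfocal distance H = f²/(N·c) + f = 18²/(5 × 0.027) + 18 = 324/0.135 + 18 ≈ 2418.0 mm ≈ 2.418 m.
Near limit Dn = s·(H − f)/(H + s − 2f) = 1150 × (2418.0 − 18) / (2418.0 + 1150 − 2 × 18) = 1150 × 2400.0 / 3532.0 ≈ 781.4 mm.
Far limit Df = s·(H − f)/(H − s) = 1150 × (2418.0 − 18) / (2418.0 − 1150) = 1150 × 2400.0 / 1268.0 ≈ 2176.7 mm.
Depth of field = Df − Dn = 2176.7 − 781.4 ≈ 1395.3 mm ≈ 1.40 m.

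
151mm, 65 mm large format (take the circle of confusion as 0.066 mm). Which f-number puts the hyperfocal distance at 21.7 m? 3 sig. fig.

f/16

Rearrange H = f²/(N·c) + f for N: N = f² / ((H − f)·c).
N = 151² / ((21700 − 151) × 0.066) = 22801 / 1422 ≈ 16.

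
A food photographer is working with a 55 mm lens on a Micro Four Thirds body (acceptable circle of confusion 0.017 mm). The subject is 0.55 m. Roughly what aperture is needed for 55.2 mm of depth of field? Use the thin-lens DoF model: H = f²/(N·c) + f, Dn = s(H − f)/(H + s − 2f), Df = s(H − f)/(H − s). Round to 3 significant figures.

Write h = H − f = f²/(N·c). The thin-lens limits are Dn = s·h/(h + (s−f)) and Df = s·h/(h − (s−f)), so DoF = Df − Dn = 2·s·(s−f)·h / (h² − (s−f)²).
That is a quadratic in h: DoF·h² − 2·s·(s−f)·h − DoF·(s−f)² = 0 ⇒ h = (s−f)·(s + √(s² + DoF²)) / DoF = 495 × (550 + √(550² + 55.2²)) / 55.2 = 495 × (550 + 552.763) / 55.2 ≈ 9888.9 mm.
Then N = f²/(c·h) = 55² / (0.017 × 9888.9) = 3025 / 168.11 ≈ 18.

f/18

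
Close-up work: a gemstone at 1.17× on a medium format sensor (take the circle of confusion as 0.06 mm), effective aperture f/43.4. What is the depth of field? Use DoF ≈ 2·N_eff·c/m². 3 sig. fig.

3.80 mm

At magnification m, DoF ≈ 2·N_eff·c/m² = 2 × 43.4 × 0.06 / 1.17² = 5.208 / 1.369 ≈ 3.8 mm.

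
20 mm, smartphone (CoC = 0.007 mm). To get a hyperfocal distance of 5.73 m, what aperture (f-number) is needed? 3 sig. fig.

Rearrange H = f²/(N·c) + f for N: N = f² / ((H − f)·c).
N = 20² / ((5730 − 20) × 0.007) = 400 / 39.97 ≈ 10.

f/10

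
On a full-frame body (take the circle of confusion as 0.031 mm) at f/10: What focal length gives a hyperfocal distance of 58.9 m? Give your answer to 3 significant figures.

From H = f²/(N·c) + f, with f ≪ H: f ≈ √(H·N·c) = √(58900 × 10 × 0.031) = √18259 ≈ 135.1 mm.
The +f correction barely moves this — solving exactly, f² + N·c·f − N·c·H = 0 ⇒ f = (−N·c + √((N·c)² + 4·N·c·H))/2 = (−0.31 + √73036)/2 ≈ 134.97 mm, so f ≈ 135 mm.

135 mm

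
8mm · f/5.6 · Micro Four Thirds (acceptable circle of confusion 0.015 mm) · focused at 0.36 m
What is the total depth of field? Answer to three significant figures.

Hyperfocal distance H = f²/(N·c) + f = 8²/(5.6 × 0.015) + 8 = 64/0.084 + 8 ≈ 769.9 mm ≈ 0.770 m.
Near limit Dn = s·(H − f)/(H + s − 2f) = 360 × (769.9 − 8) / (769.9 + 360 − 2 × 8) = 360 × 761.9 / 1113.9 ≈ 246.24 mm.
Far limit Df = s·(H − f)/(H − s) = 360 × (769.9 − 8) / (769.9 − 360) = 360 × 761.9 / 409.9 ≈ 669.14 mm.
Depth of field = Df − Dn = 669.14 − 246.24 ≈ 422.90 mm.

423 mm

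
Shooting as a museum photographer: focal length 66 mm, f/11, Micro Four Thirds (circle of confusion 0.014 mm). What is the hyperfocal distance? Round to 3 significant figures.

28.4 m

Hyperfocal distance H = f²/(N·c) + f = 66²/(11 × 0.014) + 66 = 4356/0.154 + 66 ≈ 28351.7 mm ≈ 28.4 m.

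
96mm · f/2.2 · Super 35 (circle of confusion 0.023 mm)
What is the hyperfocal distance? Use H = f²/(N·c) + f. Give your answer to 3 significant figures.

Hyperfocal distance H = f²/(N·c) + f = 96²/(2.2 × 0.023) + 96 = 9216/0.0506 + 96 ≈ 182230.4 mm ≈ 182 m.

182 m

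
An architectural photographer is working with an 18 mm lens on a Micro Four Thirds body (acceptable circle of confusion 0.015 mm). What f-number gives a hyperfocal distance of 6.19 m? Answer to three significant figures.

f/3.50

Rearrange H = f²/(N·c) + f for N: N = f² / ((H − f)·c).
N = 18² / ((6190 − 18) × 0.015) = 324 / 92.58 ≈ 3.50.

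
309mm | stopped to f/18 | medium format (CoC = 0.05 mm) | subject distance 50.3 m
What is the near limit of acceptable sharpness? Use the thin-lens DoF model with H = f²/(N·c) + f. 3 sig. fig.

34.2 m

Hyperfocal distance H = f²/(N·c) + f = 309²/(18 × 0.05) + 309 = 95481/0.9 + 309 ≈ 106399.0 mm ≈ 106.4 m.
Near limit Dn = s·(H − f)/(H + s − 2f) = 50300 × (106399.0 − 309) / (106399.0 + 50300 − 2 × 309) = 50300 × 106090.0 / 156081.0 ≈ 34189 mm ≈ 34.2 m.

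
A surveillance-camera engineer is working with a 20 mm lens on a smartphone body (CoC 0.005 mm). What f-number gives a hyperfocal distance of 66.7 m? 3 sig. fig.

f/1.20

Rearrange H = f²/(N·c) + f for N: N = f² / ((H − f)·c).
N = 20² / ((66700 − 20) × 0.005) = 400 / 333.4 ≈ 1.20.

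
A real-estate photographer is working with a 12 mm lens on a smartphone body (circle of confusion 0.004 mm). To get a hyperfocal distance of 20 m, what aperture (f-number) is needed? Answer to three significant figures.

Rearrange H = f²/(N·c) + f for N: N = f² / ((H − f)·c).
N = 12² / ((20000 − 12) × 0.004) = 144 / 79.95 ≈ 1.80.

f/1.80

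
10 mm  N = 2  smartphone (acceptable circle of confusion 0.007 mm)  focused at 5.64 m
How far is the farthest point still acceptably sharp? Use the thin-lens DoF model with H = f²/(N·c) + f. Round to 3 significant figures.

26.6 m

Hyperfocal distance H = f²/(N·c) + f = 10²/(2 × 0.007) + 10 = 100/0.014 + 10 ≈ 7152.9 mm ≈ 7.153 m.
Far limit Df = s·(H − f)/(H − s) = 5640 × (7152.9 − 10) / (7152.9 − 5640) = 5640 × 7142.9 / 1512.9 ≈ 26629 mm ≈ 26.6 m.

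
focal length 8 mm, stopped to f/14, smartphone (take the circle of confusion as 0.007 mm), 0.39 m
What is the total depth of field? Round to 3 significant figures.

0.694 m

Hyperfocal distance H = f²/(N·c) + f = 8²/(14 × 0.007) + 8 = 64/0.098 + 8 ≈ 661.1 mm ≈ 0.661 m.
Near limit Dn = s·(H − f)/(H + s − 2f) = 390 × (661.1 − 8) / (661.1 + 390 − 2 × 8) = 390 × 653.1 / 1035.1 ≈ 246.07 mm.
Far limit Df = s·(H − f)/(H − s) = 390 × (661.1 − 8) / (661.1 − 390) = 390 × 653.1 / 271.1 ≈ 939.62 mm.
Depth of field = Df − Dn = 939.62 − 246.07 ≈ 693.55 mm ≈ 0.694 m.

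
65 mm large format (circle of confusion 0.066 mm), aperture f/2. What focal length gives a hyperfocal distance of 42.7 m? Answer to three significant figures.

From H = f²/(N·c) + f, with f ≪ H: f ≈ √(H·N·c) = √(42700 × 2 × 0.066) = √5636.4 ≈ 75.08 mm.
Exact: f² + N·c·f − N·c·H = 0 ⇒ f = (−N·c + √((N·c)² + 4·N·c·H))/2 = (−0.132 + √22546)/2 ≈ 75.010 mm ≈ 75.0 mm.

75.0 mm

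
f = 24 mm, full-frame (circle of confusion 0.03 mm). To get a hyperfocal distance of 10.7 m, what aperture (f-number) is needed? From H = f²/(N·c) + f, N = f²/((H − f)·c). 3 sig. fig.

Rearrange H = f²/(N·c) + f for N: N = f² / ((H − f)·c).
N = 24² / ((10700 − 24) × 0.03) = 576 / 320.3 ≈ 1.80.

f/1.80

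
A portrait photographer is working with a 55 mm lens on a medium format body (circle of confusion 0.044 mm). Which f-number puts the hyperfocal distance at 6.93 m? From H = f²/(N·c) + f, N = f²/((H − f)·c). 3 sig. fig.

Rearrange H = f²/(N·c) + f for N: N = f² / ((H − f)·c).
N = 55² / ((6930 − 55) × 0.044) = 3025 / 302.5 ≈ 10.

f/10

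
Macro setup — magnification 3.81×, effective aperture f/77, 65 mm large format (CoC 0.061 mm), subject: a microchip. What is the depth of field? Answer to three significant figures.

0.647 mm

At magnification m, DoF ≈ 2·N_eff·c/m² = 2 × 77 × 0.061 / 3.81² = 9.394 / 14.52 ≈ 0.647 mm.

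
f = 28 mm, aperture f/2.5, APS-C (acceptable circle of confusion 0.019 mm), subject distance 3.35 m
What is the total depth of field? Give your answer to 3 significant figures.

1.41 m

Hyperfocal distance H = f²/(N·c) + f = 28²/(2.5 × 0.019) + 28 = 784/0.0475 + 28 ≈ 16533.3 mm ≈ 16.53 m.
Near limit Dn = s·(H − f)/(H + s − 2f) = 3350 × (16533.3 − 28) / (16533.3 + 3350 − 2 × 28) = 3350 × 16505.3 / 19827.3 ≈ 2788.7 mm.
Far limit Df = s·(H − f)/(H − s) = 3350 × (16533.3 − 28) / (16533.3 − 3350) = 3350 × 16505.3 / 13183.3 ≈ 4194.2 mm.
Depth of field = Df − Dn = 4194.2 − 2788.7 ≈ 1405.5 mm ≈ 1.41 m.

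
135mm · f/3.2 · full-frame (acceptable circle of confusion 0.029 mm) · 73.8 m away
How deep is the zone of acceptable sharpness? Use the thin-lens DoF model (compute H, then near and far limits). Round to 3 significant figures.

64.4 m

Hyperfocal distance H = f²/(N·c) + f = 135²/(3.2 × 0.029) + 135 = 18225/0.0928 + 135 ≈ 196525.1 mm ≈ 196.5 m.
Near limit Dn = s·(H − f)/(H + s − 2f) = 73800 × (196525.1 − 135) / (196525.1 + 73800 − 2 × 135) = 73800 × 196390.1 / 270055.1 ≈ 53669 mm.
Far limit Df = s·(H − f)/(H − s) = 73800 × (196525.1 − 135) / (196525.1 − 73800) = 73800 × 196390.1 / 122725.1 ≈ 118098 mm.
Depth of field = Df − Dn = 118098 − 53669 ≈ 64429 mm ≈ 64.4 m.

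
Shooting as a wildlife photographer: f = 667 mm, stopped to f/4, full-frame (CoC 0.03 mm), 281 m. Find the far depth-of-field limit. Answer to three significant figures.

304 m

Hyperfocal distance H = f²/(N·c) + f = 667²/(4 × 0.03) + 667 = 444889/0.12 + 667 ≈ 3708075.3 mm ≈ 3708 m.
Far limit Df = s·(H − f)/(H − s) = 281000 × (3708075.3 − 667) / (3708075.3 − 281000) = 281000 × 3707408.3 / 3427075.3 ≈ 303986 mm ≈ 304 m.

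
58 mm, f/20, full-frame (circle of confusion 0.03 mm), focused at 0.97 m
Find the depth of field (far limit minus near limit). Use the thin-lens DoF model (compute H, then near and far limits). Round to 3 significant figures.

Hyperfocal distance H = f²/(N·c) + f = 58²/(20 × 0.03) + 58 = 3364/0.6 + 58 ≈ 5664.7 mm ≈ 5.665 m.
Near limit Dn = s·(H − f)/(H + s − 2f) = 970 × (5664.7 − 58) / (5664.7 + 970 − 2 × 58) = 970 × 5606.7 / 6518.7 ≈ 834.29 mm.
Far limit Df = s·(H − f)/(H − s) = 970 × (5664.7 − 58) / (5664.7 − 970) = 970 × 5606.7 / 4694.7 ≈ 1158.44 mm.
Depth of field = Df − Dn = 1158.44 − 834.29 ≈ 324.15 mm.

324 mm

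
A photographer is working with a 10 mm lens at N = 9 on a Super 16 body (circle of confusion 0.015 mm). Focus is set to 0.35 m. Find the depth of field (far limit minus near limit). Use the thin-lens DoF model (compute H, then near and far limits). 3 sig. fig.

407 mm

Hyperfocal distance H = f²/(N·c) + f = 10²/(9 × 0.015) + 10 = 100/0.135 + 10 ≈ 750.7 mm ≈ 0.751 m.
Near limit Dn = s·(H − f)/(H + s − 2f) = 350 × (750.7 − 10) / (750.7 + 350 − 2 × 10) = 350 × 740.7 / 1080.7 ≈ 239.89 mm.
Far limit Df = s·(H − f)/(H − s) = 350 × (750.7 − 10) / (750.7 − 350) = 350 × 740.7 / 400.7 ≈ 646.95 mm.
Depth of field = Df − Dn = 646.95 − 239.89 ≈ 407.06 mm.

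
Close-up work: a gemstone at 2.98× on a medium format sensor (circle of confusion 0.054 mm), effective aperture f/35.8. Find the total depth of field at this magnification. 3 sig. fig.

0.435 mm

At magnification m, DoF ≈ 2·N_eff·c/m² = 2 × 35.8 × 0.054 / 2.98² = 3.866 / 8.88 ≈ 0.435 mm.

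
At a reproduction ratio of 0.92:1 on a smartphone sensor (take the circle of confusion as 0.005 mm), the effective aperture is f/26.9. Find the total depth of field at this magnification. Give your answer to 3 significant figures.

0.318 mm

At magnification m, DoF ≈ 2·N_eff·c/m² = 2 × 26.9 × 0.005 / 0.92² = 0.269 / 0.8464 ≈ 0.318 mm.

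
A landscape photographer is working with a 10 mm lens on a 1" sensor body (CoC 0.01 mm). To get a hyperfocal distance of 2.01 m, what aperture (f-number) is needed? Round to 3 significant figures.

Rearrange H = f²/(N·c) + f for N: N = f² / ((H − f)·c).
N = 10² / ((2010 − 10) × 0.01) = 100 / 20.00 ≈ 5.

f/5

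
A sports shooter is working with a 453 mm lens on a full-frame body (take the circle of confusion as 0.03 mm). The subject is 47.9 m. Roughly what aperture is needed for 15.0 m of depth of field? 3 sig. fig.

Write h = H − f = f²/(N·c). The thin-lens limits are Dn = s·h/(h + (s−f)) and Df = s·h/(h − (s−f)), so DoF = Df − Dn = 2·s·(s−f)·h / (h² − (s−f)²).
That is a quadratic in h: DoF·h² − 2·s·(s−f)·h − DoF·(s−f)² = 0 ⇒ h = (s−f)·(s + √(s² + DoF²)) / DoF = 47447 × (47900 + √(47900² + 15000²)) / 15000 = 47447 × (47900 + 50193.7) / 15000 ≈ 310284 mm.
Then N = f²/(c·h) = 453² / (0.03 × 310284) = 205209 / 9308.5 ≈ 22.

f/22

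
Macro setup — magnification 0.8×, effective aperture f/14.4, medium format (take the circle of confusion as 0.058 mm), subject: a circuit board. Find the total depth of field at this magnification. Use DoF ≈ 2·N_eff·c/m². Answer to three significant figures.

2.61 mm

At magnification m, DoF ≈ 2·N_eff·c/m² = 2 × 14.4 × 0.058 / 0.8² = 1.67 / 0.64 ≈ 2.61 mm.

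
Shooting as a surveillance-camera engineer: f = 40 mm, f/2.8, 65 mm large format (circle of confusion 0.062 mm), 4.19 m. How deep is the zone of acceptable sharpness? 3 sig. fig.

Hyperfocal distance H = f²/(N·c) + f = 40²/(2.8 × 0.062) + 40 = 1600/0.1736 + 40 ≈ 9256.6 mm ≈ 9.257 m.
Near limit Dn = s·(H − f)/(H + s − 2f) = 4190 × (9256.6 − 40) / (9256.6 + 4190 − 2 × 40) = 4190 × 9216.6 / 13366.6 ≈ 2889.1 mm.
Far limit Df = s·(H − f)/(H − s) = 4190 × (9256.6 − 40) / (9256.6 − 4190) = 4190 × 9216.6 / 5066.6 ≈ 7622.0 mm.
Depth of field = Df − Dn = 7622.0 − 2889.1 ≈ 4732.9 mm ≈ 4.73 m.

4.73 m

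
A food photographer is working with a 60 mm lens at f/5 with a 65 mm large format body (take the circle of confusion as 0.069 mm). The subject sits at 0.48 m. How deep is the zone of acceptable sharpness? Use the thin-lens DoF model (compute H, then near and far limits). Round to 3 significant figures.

Hyperfocal distance H = f²/(N·c) + f = 60²/(5 × 0.069) + 60 = 3600/0.345 + 60 ≈ 10494.8 mm ≈ 10.49 m.
Near limit Dn = s·(H − f)/(H + s − 2f) = 480 × (10494.8 − 60) / (10494.8 + 480 − 2 × 60) = 480 × 10434.8 / 10854.8 ≈ 461.428 mm.
Far limit Df = s·(H − f)/(H − s) = 480 × (10494.8 − 60) / (10494.8 − 480) = 480 × 10434.8 / 10014.8 ≈ 500.130 mm.
Depth of field = Df − Dn = 500.130 − 461.428 ≈ 38.702 mm.

38.7 mm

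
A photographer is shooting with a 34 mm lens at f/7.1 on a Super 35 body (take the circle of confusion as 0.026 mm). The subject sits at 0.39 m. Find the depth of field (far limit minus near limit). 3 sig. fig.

Hyperfocal distance H = f²/(N·c) + f = 34²/(7.1 × 0.026) + 34 = 1156/0.1846 + 34 ≈ 6296.2 mm ≈ 6.296 m.
Near limit Dn = s·(H − f)/(H + s − 2f) = 390 × (6296.2 − 34) / (6296.2 + 390 − 2 × 34) = 390 × 6262.2 / 6618.2 ≈ 369.021 mm.
Far limit Df = s·(H − f)/(H − s) = 390 × (6296.2 − 34) / (6296.2 − 390) = 390 × 6262.2 / 5906.2 ≈ 413.508 mm.
Depth of field = Df − Dn = 413.508 − 369.021 ≈ 44.487 mm.

44.5 mm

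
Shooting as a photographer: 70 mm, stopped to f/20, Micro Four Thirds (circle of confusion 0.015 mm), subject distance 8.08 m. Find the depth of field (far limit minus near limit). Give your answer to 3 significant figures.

10.4 m

Hyperfocal distance H = f²/(N·c) + f = 70²/(20 × 0.015) + 70 = 4900/0.3 + 70 ≈ 16403.3 mm ≈ 16.40 m.
Near limit Dn = s·(H − f)/(H + s − 2f) = 8080 × (16403.3 − 70) / (16403.3 + 8080 − 2 × 70) = 8080 × 16333.3 / 24343.3 ≈ 5421 mm.
Far limit Df = s·(H − f)/(H − s) = 8080 × (16403.3 − 70) / (16403.3 − 8080) = 8080 × 16333.3 / 8323.3 ≈ 15856 mm.
Depth of field = Df − Dn = 15856 − 5421 ≈ 10435 mm ≈ 10.4 m.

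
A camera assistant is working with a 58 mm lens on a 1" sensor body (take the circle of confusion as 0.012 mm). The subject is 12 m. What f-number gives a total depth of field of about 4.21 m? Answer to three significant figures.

f/4

Write h = H − f = f²/(N·c). The thin-lens limits are Dn = s·h/(h + (s−f)) and Df = s·h/(h − (s−f)), so DoF = Df − Dn = 2·s·(s−f)·h / (h² − (s−f)²).
That is a quadratic in h: DoF·h² − 2·s·(s−f)·h − DoF·(s−f)² = 0 ⇒ h = (s−f)·(s + √(s² + DoF²)) / DoF = 11942 × (12000 + √(12000² + 4210²)) / 4210 = 11942 × (12000 + 12717.1) / 4210 ≈ 70112 mm.
Then N = f²/(c·h) = 58² / (0.012 × 70112) = 3364 / 841.34 ≈ 4.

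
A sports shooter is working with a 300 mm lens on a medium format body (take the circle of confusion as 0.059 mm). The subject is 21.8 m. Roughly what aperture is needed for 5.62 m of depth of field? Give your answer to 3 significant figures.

Write h = H − f = f²/(N·c). The thin-lens limits are Dn = s·h/(h + (s−f)) and Df = s·h/(h − (s−f)), so DoF = Df − Dn = 2·s·(s−f)·h / (h² − (s−f)²).
That is a quadratic in h: DoF·h² − 2·s·(s−f)·h − DoF·(s−f)² = 0 ⇒ h = (s−f)·(s + √(s² + DoF²)) / DoF = 21500 × (21800 + √(21800² + 5620²)) / 5620 = 21500 × (21800 + 22512.8) / 5620 ≈ 169524 mm.
Then N = f²/(c·h) = 300² / (0.059 × 169524) = 90000 / 10002 ≈ 9.

f/9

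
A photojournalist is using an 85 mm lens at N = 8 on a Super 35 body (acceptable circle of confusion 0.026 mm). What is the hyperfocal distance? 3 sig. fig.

Hyperfocal distance H = f²/(N·c) + f = 85²/(8 × 0.026) + 85 = 7225/0.208 + 85 ≈ 34820.6 mm ≈ 34.8 m.

34.8 m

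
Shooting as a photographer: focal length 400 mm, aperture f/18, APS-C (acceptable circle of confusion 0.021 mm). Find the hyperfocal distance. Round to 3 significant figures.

Hyperfocal distance H = f²/(N·c) + f = 400²/(18 × 0.021) + 400 = 160000/0.378 + 400 ≈ 423680.4 mm ≈ 424 m.

424 m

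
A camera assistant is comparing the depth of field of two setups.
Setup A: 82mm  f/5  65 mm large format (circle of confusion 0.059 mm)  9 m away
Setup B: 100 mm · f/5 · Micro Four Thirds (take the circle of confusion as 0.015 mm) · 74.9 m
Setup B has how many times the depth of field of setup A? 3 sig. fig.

Setup A: H = 82²/(5×0.059) + 82 ≈ 22875.2 mm; DoF = Df − Dn = 14784.6 − 6469.0 ≈ 8315.6 mm.
Setup B: H = 100²/(5×0.015) + 100 ≈ 133433.3 mm; DoF = Df − Dn = 170615 − 47982 ≈ 122633 mm.
Ratio = 122633 / 8315.6 ≈ 14.7.

14.7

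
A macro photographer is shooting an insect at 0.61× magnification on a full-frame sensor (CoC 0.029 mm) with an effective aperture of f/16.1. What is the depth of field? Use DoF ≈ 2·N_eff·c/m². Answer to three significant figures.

At magnification m, DoF ≈ 2·N_eff·c/m² = 2 × 16.1 × 0.029 / 0.61² = 0.9338 / 0.3721 ≈ 2.51 mm.

2.51 mm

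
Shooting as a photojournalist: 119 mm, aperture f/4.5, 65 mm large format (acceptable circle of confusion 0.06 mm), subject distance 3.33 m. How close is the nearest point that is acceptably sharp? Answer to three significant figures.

Hyperfocal distance H = f²/(N·c) + f = 119²/(4.5 × 0.06) + 119 = 14161/0.27 + 119 ≈ 52567.1 mm ≈ 52.57 m.
Near limit Dn = s·(H − f)/(H + s − 2f) = 3330 × (52567.1 − 119) / (52567.1 + 3330 − 2 × 119) = 3330 × 52448.1 / 55659.1 ≈ 3137.9 mm ≈ 3.14 m.

3.14 m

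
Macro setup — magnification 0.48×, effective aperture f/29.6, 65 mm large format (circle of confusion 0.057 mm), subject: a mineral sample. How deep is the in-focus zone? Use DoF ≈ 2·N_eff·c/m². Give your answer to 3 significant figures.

14.6 mm

At magnification m, DoF ≈ 2·N_eff·c/m² = 2 × 29.6 × 0.057 / 0.48² = 3.374 / 0.2304 ≈ 14.6 mm.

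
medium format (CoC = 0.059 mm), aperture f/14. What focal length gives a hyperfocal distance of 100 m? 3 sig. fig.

287 mm

From H = f²/(N·c) + f, with f ≪ H: f ≈ √(H·N·c) = √(100000 × 14 × 0.059) = √82600 ≈ 287.4 mm.
The +f correction barely moves this — solving exactly, f² + N·c·f − N·c·H = 0 ⇒ f = (−N·c + √((N·c)² + 4·N·c·H))/2 = (−0.826 + √330401)/2 ≈ 286.99 mm, so f ≈ 287 mm.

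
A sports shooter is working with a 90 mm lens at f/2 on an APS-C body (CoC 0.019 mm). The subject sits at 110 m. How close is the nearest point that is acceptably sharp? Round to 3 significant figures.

Hyperfocal distance H = f²/(N·c) + f = 90²/(2 × 0.019) + 90 = 8100/0.038 + 90 ≈ 213247.9 mm ≈ 213.2 m.
Near limit Dn = s·(H − f)/(H + s − 2f) = 110000 × (213247.9 − 90) / (213247.9 + 110000 − 2 × 90) = 110000 × 213157.9 / 323067.9 ≈ 72577 mm ≈ 72.6 m.

72.6 m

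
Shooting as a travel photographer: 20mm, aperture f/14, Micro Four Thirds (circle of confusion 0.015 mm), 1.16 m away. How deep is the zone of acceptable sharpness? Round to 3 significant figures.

Hyperfocal distance H = f²/(N·c) + f = 20²/(14 × 0.015) + 20 = 400/0.21 + 20 ≈ 1924.8 mm ≈ 1.925 m.
Near limit Dn = s·(H − f)/(H + s − 2f) = 1160 × (1924.8 − 20) / (1924.8 + 1160 − 2 × 20) = 1160 × 1904.8 / 3044.8 ≈ 725.7 mm.
Far limit Df = s·(H − f)/(H − s) = 1160 × (1924.8 − 20) / (1924.8 − 1160) = 1160 × 1904.8 / 764.8 ≈ 2889.2 mm.
Depth of field = Df − Dn = 2889.2 − 725.7 ≈ 2163.5 mm ≈ 2.16 m.

2.16 m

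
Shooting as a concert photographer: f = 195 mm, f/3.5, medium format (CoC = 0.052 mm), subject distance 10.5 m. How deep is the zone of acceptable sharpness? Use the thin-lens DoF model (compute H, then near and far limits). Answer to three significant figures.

Hyperfocal distance H = f²/(N·c) + f = 195²/(3.5 × 0.052) + 195 = 38025/0.182 + 195 ≈ 209123.6 mm ≈ 209.1 m.
Near limit Dn = s·(H − f)/(H + s − 2f) = 10500 × (209123.6 − 195) / (209123.6 + 10500 − 2 × 195) = 10500 × 208928.6 / 219233.6 ≈ 10006.5 mm.
Far limit Df = s·(H − f)/(H − s) = 10500 × (209123.6 − 195) / (209123.6 − 10500) = 10500 × 208928.6 / 198623.6 ≈ 11044.8 mm.
Depth of field = Df − Dn = 11044.8 − 10006.5 ≈ 1038.3 mm ≈ 1.04 m.

1.04 m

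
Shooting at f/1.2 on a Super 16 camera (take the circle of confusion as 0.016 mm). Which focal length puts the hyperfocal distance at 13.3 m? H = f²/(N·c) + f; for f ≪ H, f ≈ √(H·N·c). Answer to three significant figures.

From H = f²/(N·c) + f, with f ≪ H: f ≈ √(H·N·c) = √(13300 × 1.2 × 0.016) = √255.36 ≈ 15.98 mm.
The +f correction barely moves this — solving exactly, f² + N·c·f − N·c·H = 0 ⇒ f = (−N·c + √((N·c)² + 4·N·c·H))/2 = (−0.0192 + √1021.4)/2 ≈ 15.970 mm, so f ≈ 16.0 mm.

16.0 mm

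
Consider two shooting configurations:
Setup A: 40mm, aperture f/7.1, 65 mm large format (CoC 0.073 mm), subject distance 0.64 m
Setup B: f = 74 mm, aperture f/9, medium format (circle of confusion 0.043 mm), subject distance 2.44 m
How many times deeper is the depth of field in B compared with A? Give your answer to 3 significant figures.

3.25

Setup A: H = 40²/(7.1×0.073) + 40 ≈ 3127.0 mm; DoF = Df − Dn = 794.40 − 535.85 ≈ 258.55 mm.
Setup B: H = 74²/(9×0.043) + 74 ≈ 14223.9 mm; DoF = Df − Dn = 2929.91 − 2090.46 ≈ 839.45 mm.
Ratio = 839.45 / 258.55 ≈ 3.25.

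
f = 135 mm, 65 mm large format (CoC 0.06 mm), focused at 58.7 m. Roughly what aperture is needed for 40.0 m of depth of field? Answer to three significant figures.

Write h = H − f = f²/(N·c). The thin-lens limits are Dn = s·h/(h + (s−f)) and Df = s·h/(h − (s−f)), so DoF = Df − Dn = 2·s·(s−f)·h / (h² − (s−f)²).
That is a quadratic in h: DoF·h² − 2·s·(s−f)·h − DoF·(s−f)² = 0 ⇒ h = (s−f)·(s + √(s² + DoF²)) / DoF = 58565 × (58700 + √(58700² + 40000²)) / 40000 = 58565 × (58700 + 71033.0) / 40000 ≈ 189945 mm.
Then N = f²/(c·h) = 135² / (0.06 × 189945) = 18225 / 11397 ≈ 1.60.

f/1.60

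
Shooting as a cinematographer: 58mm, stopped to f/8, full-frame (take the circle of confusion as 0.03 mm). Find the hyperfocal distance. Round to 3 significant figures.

14.1 m

Hyperfocal distance H = f²/(N·c) + f = 58²/(8 × 0.03) + 58 = 3364/0.24 + 58 ≈ 14074.7 mm ≈ 14.1 m.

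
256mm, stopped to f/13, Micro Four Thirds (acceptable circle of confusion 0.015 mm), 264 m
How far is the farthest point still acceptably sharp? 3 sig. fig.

Hyperfocal distance H = f²/(N·c) + f = 256²/(13 × 0.015) + 256 = 65536/0.195 + 256 ≈ 336338.1 mm ≈ 336.3 m.
Far limit Df = s·(H − f)/(H − s) = 264000 × (336338.1 − 256) / (336338.1 − 264000) = 264000 × 336082.1 / 72338.1 ≈ 1226542 mm ≈ 1230 m.

1230 m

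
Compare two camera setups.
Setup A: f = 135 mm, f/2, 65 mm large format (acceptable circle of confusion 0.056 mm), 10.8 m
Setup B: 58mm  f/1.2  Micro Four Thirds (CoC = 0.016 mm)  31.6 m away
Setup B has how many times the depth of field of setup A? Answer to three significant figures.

8.27

Setup A: H = 135²/(2×0.056) + 135 ≈ 162858.2 mm; DoF = Df − Dn = 11557.5 − 10135.7 ≈ 1421.8 mm.
Setup B: H = 58²/(1.2×0.016) + 58 ≈ 175266.3 mm; DoF = Df − Dn = 38538 − 26779 ≈ 11759 mm.
Ratio = 11759 / 1421.8 ≈ 8.27.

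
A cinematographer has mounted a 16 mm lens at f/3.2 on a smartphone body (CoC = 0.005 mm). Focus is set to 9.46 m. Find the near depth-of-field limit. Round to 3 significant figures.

Hyperfocal distance H = f²/(N·c) + f = 16²/(3.2 × 0.005) + 16 = 256/0.016 + 16 ≈ 16016.0 mm ≈ 16.02 m.
Near limit Dn = s·(H − f)/(H + s − 2f) = 9460 × (16016.0 − 16) / (16016.0 + 9460 − 2 × 16) = 9460 × 16000.0 / 25444.0 ≈ 5948.8 mm ≈ 5.95 m.

5.95 m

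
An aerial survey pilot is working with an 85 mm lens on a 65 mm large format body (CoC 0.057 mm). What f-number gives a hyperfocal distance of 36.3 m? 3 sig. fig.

Rearrange H = f²/(N·c) + f for N: N = f² / ((H − f)·c).
N = 85² / ((36300 − 85) × 0.057) = 7225 / 2064 ≈ 3.50.

f/3.50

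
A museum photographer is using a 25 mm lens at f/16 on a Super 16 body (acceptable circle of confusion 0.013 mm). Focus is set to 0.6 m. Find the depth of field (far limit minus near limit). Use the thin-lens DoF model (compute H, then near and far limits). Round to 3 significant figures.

238 mm

Hyperfocal distance H = f²/(N·c) + f = 25²/(16 × 0.013) + 25 = 625/0.208 + 25 ≈ 3029.8 mm ≈ 3.030 m.
Near limit Dn = s·(H − f)/(H + s − 2f) = 600 × (3029.8 − 25) / (3029.8 + 600 − 2 × 25) = 600 × 3004.8 / 3579.8 ≈ 503.63 mm.
Far limit Df = s·(H − f)/(H − s) = 600 × (3029.8 − 25) / (3029.8 − 600) = 600 × 3004.8 / 2429.8 ≈ 741.99 mm.
Depth of field = Df − Dn = 741.99 − 503.63 ≈ 238.36 mm.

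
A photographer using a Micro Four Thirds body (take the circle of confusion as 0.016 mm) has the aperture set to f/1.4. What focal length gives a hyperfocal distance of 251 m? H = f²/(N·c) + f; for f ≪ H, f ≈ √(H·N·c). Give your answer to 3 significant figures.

75.0 mm

From H = f²/(N·c) + f, with f ≪ H: f ≈ √(H·N·c) = √(251000 × 1.4 × 0.016) = √5622.4 ≈ 74.98 mm.
The +f correction barely moves this — solving exactly, f² + N·c·f − N·c·H = 0 ⇒ f = (−N·c + √((N·c)² + 4·N·c·H))/2 = (−0.0224 + √22490)/2 ≈ 74.971 mm, so f ≈ 75.0 mm.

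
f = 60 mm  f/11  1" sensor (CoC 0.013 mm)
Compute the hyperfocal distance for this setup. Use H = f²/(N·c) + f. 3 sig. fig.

Hyperfocal distance H = f²/(N·c) + f = 60²/(11 × 0.013) + 60 = 3600/0.143 + 60 ≈ 25234.8 mm ≈ 25.2 m.

25.2 m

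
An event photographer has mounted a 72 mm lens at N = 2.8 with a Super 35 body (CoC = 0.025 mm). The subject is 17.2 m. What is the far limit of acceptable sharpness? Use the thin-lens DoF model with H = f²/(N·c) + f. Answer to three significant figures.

Hyperfocal distance H = f²/(N·c) + f = 72²/(2.8 × 0.025) + 72 = 5184/0.07 + 72 ≈ 74129.1 mm ≈ 74.13 m.
Far limit Df = s·(H − f)/(H − s) = 17200 × (74129.1 − 72) / (74129.1 − 17200) = 17200 × 74057.1 / 56929.1 ≈ 22375 mm ≈ 22.4 m.

22.4 m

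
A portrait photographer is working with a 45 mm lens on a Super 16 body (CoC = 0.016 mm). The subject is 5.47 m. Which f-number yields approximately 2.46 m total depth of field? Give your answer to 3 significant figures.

f/5

Write h = H − f = f²/(N·c). The thin-lens limits are Dn = s·h/(h + (s−f)) and Df = s·h/(h − (s−f)), so DoF = Df − Dn = 2·s·(s−f)·h / (h² − (s−f)²).
That is a quadratic in h: DoF·h² − 2·s·(s−f)·h − DoF·(s−f)² = 0 ⇒ h = (s−f)·(s + √(s² + DoF²)) / DoF = 5425 × (5470 + √(5470² + 2460²)) / 2460 = 5425 × (5470 + 5997.71) / 2460 ≈ 25290 mm.
Then N = f²/(c·h) = 45² / (0.016 × 25290) = 2025 / 404.63 ≈ 5.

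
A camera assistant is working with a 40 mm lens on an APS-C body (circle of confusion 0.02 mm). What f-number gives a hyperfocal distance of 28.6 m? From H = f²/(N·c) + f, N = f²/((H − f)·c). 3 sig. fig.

f/2.80

Rearrange H = f²/(N·c) + f for N: N = f² / ((H − f)·c).
N = 40² / ((28600 − 40) × 0.02) = 1600 / 571.2 ≈ 2.80.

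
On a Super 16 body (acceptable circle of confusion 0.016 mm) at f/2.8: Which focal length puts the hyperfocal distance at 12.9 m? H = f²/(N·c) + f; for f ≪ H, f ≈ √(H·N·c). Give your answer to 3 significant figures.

24.0 mm

From H = f²/(N·c) + f, with f ≪ H: f ≈ √(H·N·c) = √(12900 × 2.8 × 0.016) = √577.92 ≈ 24.04 mm.
The +f correction barely moves this — solving exactly, f² + N·c·f − N·c·H = 0 ⇒ f = (−N·c + √((N·c)² + 4·N·c·H))/2 = (−0.0448 + √2311.7)/2 ≈ 24.018 mm, so f ≈ 24.0 mm.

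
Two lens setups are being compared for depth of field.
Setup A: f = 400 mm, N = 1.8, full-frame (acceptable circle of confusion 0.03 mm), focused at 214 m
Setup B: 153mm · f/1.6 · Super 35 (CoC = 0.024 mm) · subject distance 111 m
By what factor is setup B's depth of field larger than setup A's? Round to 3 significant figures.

1.35

Setup A: H = 400²/(1.8×0.03) + 400 ≈ 2963363.0 mm; DoF = Df − Dn = 230626 − 199610 ≈ 31016 mm.
Setup B: H = 153²/(1.6×0.024) + 153 ≈ 609762.4 mm; DoF = Df − Dn = 135669 − 93922 ≈ 41747 mm.
Ratio = 41747 / 31016 ≈ 1.35.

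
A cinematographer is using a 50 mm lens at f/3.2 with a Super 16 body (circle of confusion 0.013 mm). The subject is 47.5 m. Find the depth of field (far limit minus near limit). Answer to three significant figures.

Hyperfocal distance H = f²/(N·c) + f = 50²/(3.2 × 0.013) + 50 = 2500/0.0416 + 50 ≈ 60146.2 mm ≈ 60.15 m.
Near limit Dn = s·(H − f)/(H + s − 2f) = 47500 × (60146.2 − 50) / (60146.2 + 47500 − 2 × 50) = 47500 × 60096.2 / 107546.2 ≈ 26543 mm.
Far limit Df = s·(H − f)/(H − s) = 47500 × (60146.2 − 50) / (60146.2 − 47500) = 47500 × 60096.2 / 12646.2 ≈ 225726 mm.
Depth of field = Df − Dn = 225726 − 26543 ≈ 199183 mm ≈ 199 m.

199 m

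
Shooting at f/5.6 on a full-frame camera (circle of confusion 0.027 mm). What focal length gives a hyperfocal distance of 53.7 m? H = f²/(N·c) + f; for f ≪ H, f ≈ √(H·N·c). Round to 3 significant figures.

90.0 mm

From H = f²/(N·c) + f, with f ≪ H: f ≈ √(H·N·c) = √(53700 × 5.6 × 0.027) = √8119.4 ≈ 90.11 mm.
Exact: f² + N·c·f − N·c·H = 0 ⇒ f = (−N·c + √((N·c)² + 4·N·c·H))/2 = (−0.1512 + √32478)/2 ≈ 90.032 mm ≈ 90.0 mm.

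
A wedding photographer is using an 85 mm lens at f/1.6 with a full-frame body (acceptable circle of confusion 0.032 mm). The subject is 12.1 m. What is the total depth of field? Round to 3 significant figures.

2.08 m

Hyperfocal distance H = f²/(N·c) + f = 85²/(1.6 × 0.032) + 85 = 7225/0.0512 + 85 ≈ 141198.3 mm ≈ 141.2 m.
Near limit Dn = s·(H − f)/(H + s − 2f) = 12100 × (141198.3 − 85) / (141198.3 + 12100 − 2 × 85) = 12100 × 141113.3 / 153128.3 ≈ 11150.6 mm.
Far limit Df = s·(H − f)/(H − s) = 12100 × (141198.3 − 85) / (141198.3 − 12100) = 12100 × 141113.3 / 129098.3 ≈ 13226.1 mm.
Depth of field = Df − Dn = 13226.1 − 11150.6 ≈ 2075.5 mm ≈ 2.08 m.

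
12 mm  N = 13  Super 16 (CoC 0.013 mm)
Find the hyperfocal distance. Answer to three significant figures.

Hyperfocal distance H = f²/(N·c) + f = 12²/(13 × 0.013) + 12 = 144/0.169 + 12 ≈ 864.1 mm ≈ 0.864 m.

0.864 m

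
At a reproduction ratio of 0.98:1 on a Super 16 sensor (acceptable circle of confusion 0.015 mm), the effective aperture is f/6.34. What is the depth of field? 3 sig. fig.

At magnification m, DoF ≈ 2·N_eff·c/m² = 2 × 6.34 × 0.015 / 0.98² = 0.1902 / 0.9604 ≈ 0.198 mm.

0.198 mm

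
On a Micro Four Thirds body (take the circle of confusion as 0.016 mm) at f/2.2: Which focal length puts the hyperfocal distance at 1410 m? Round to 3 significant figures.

223 mm

From H = f²/(N·c) + f, with f ≪ H: f ≈ √(H·N·c) = √(1410000 × 2.2 × 0.016) = √49632 ≈ 222.8 mm.
The +f correction barely moves this — solving exactly, f² + N·c·f − N·c·H = 0 ⇒ f = (−N·c + √((N·c)² + 4·N·c·H))/2 = (−0.0352 + √198528)/2 ≈ 222.76 mm, so f ≈ 223 mm.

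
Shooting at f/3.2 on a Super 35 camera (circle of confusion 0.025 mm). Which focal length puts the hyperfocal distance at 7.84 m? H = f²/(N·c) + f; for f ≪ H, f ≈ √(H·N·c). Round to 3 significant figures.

From H = f²/(N·c) + f, with f ≪ H: f ≈ √(H·N·c) = √(7840 × 3.2 × 0.025) = √627.20 ≈ 25.04 mm.
The +f correction barely moves this — solving exactly, f² + N·c·f − N·c·H = 0 ⇒ f = (−N·c + √((N·c)² + 4·N·c·H))/2 = (−0.08 + √2508.8)/2 ≈ 25.004 mm, so f ≈ 25.0 mm.

25.0 mm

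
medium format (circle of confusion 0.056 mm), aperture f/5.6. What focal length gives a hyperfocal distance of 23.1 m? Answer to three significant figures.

85.0 mm

From H = f²/(N·c) + f, with f ≪ H: f ≈ √(H·N·c) = √(23100 × 5.6 × 0.056) = √7244.2 ≈ 85.11 mm.
Exact: f² + N·c·f − N·c·H = 0 ⇒ f = (−N·c + √((N·c)² + 4·N·c·H))/2 = (−0.3136 + √28977)/2 ≈ 84.956 mm ≈ 85.0 mm.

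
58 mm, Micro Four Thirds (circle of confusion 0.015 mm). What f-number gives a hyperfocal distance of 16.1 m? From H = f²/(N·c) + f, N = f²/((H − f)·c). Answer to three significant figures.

f/14

Rearrange H = f²/(N·c) + f for N: N = f² / ((H − f)·c).
N = 58² / ((16100 − 58) × 0.015) = 3364 / 240.6 ≈ 14.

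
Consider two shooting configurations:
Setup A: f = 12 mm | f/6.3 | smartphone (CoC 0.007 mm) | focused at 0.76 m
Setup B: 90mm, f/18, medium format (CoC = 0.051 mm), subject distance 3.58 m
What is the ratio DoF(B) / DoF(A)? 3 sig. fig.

Setup A: H = 12²/(6.3×0.007) + 12 ≈ 3277.3 mm; DoF = Df − Dn = 985.83 − 618.35 ≈ 367.48 mm.
Setup B: H = 90²/(18×0.051) + 90 ≈ 8913.5 mm; DoF = Df − Dn = 5922.6 − 2565.3 ≈ 3357.3 mm.
Ratio = 3357.3 / 367.48 ≈ 9.14.

9.14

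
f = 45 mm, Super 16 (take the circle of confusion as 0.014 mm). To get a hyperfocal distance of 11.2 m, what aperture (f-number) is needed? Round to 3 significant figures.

Rearrange H = f²/(N·c) + f for N: N = f² / ((H − f)·c).
N = 45² / ((11200 − 45) × 0.014) = 2025 / 156.2 ≈ 13.

f/13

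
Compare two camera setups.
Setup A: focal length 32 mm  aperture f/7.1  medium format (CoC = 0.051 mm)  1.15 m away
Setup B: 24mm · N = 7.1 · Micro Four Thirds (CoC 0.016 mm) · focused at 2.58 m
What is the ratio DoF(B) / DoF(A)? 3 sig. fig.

Setup A: H = 32²/(7.1×0.051) + 32 ≈ 2859.9 mm; DoF = Df − Dn = 1901.9 − 824.2 ≈ 1077.7 mm.
Setup B: H = 24²/(7.1×0.016) + 24 ≈ 5094.4 mm; DoF = Df − Dn = 5202.7 − 1715.3 ≈ 3487.4 mm.
Ratio = 3487.4 / 1077.7 ≈ 3.24.

3.24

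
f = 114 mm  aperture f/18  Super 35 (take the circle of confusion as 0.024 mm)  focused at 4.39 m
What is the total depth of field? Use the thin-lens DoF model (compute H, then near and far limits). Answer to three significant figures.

1.27 m

Hyperfocal distance H = f²/(N·c) + f = 114²/(18 × 0.024) + 114 = 12996/0.432 + 114 ≈ 30197.3 mm ≈ 30.20 m.
Near limit Dn = s·(H − f)/(H + s − 2f) = 4390 × (30197.3 − 114) / (30197.3 + 4390 − 2 × 114) = 4390 × 30083.3 / 34359.3 ≈ 3843.7 mm.
Far limit Df = s·(H − f)/(H − s) = 4390 × (30197.3 − 114) / (30197.3 − 4390) = 4390 × 30083.3 / 25807.3 ≈ 5117.4 mm.
Depth of field = Df − Dn = 5117.4 − 3843.7 ≈ 1273.7 mm ≈ 1.27 m.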